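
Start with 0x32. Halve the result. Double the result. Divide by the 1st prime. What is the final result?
Convert 0x32 (hexadecimal) → 3×16 + 2 = 50 (decimal)
Start: 50
50 ÷ 2 = 25
25 × 2 = 50
Convert the 1st prime (prime index) → 2 (decimal)
50 ÷ 2 = 25
25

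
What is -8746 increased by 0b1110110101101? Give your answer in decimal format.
Convert 0b1110110101101 (binary) → 4096 + 2048 + 1024 + 256 + 128 + 32 + 8 + 4 + 1 = 7597 (decimal)
Compute -8746 + 7597 = -1149
-1149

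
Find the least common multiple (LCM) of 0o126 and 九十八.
Convert 0o126 (octal) → 1×64 + 2×8 + 6 = 86 (decimal)
Convert 九十八 (Chinese numeral) → 9×10 + 8 = 98 (decimal)
Compute lcm(86, 98) = 4214
4214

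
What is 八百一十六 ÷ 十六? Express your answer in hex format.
Convert 八百一十六 (Chinese numeral) → 8×100 + 1×10 + 6 = 816 (decimal)
Convert 十六 (Chinese numeral) → 1×10 + 6 = 16 (decimal)
Compute 816 ÷ 16 = 51
Convert 51 (decimal) → 51 = 3×16 + 3 → 0x33 (hexadecimal)
0x33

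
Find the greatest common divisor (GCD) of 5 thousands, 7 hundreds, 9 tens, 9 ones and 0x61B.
Convert 5 thousands, 7 hundreds, 9 tens, 9 ones (place-value notation) → 5×1000 + 7×100 + 9×10 + 9 = 5799 (decimal)
Convert 0x61B (hexadecimal) → 6×256 + 1×16 + 11 = 1563 (decimal)
Compute gcd(5799, 1563) = 3
3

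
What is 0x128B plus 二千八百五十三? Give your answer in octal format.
Convert 0x128B (hexadecimal) → 1×4096 + 2×256 + 8×16 + 11 = 4747 (decimal)
Convert 二千八百五十三 (Chinese numeral) → 2×1000 + 8×100 + 5×10 + 3 = 2853 (decimal)
Compute 4747 + 2853 = 7600
Convert 7600 (decimal) → 7600 = 1×4096 + 6×512 + 6×64 + 6×8 → 0o16660 (octal)
0o16660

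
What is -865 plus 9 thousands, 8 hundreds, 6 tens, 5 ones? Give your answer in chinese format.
Convert 9 thousands, 8 hundreds, 6 tens, 5 ones (place-value notation) → 9×1000 + 8×100 + 6×10 + 5 = 9865 (decimal)
Compute -865 + 9865 = 9000
Convert 9000 (decimal) → 9000 = 9×1000 → 九千 (Chinese numeral)
九千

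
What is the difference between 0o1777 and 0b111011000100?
Convert 0o1777 (octal) → 1×512 + 7×64 + 7×8 + 7 = 1023 (decimal)
Convert 0b111011000100 (binary) → 2048 + 1024 + 512 + 128 + 64 + 4 = 3780 (decimal)
Difference: |1023 - 3780| = 2757
2757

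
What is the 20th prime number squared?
The 20th prime number = 71
Compute 71² = 71 × 71 = 5041
5041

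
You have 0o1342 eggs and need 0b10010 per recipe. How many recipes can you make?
Convert 0o1342 (octal) → 1×512 + 3×64 + 4×8 + 2 = 738 (decimal)
Convert 0b10010 (binary) → 16 + 2 = 18 (decimal)
Compute 738 ÷ 18 = 41
41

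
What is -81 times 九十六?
Convert 九十六 (Chinese numeral) → 9×10 + 6 = 96 (decimal)
Compute -81 × 96 = -7776
-7776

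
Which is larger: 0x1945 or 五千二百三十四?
Convert 0x1945 (hexadecimal) → 1×4096 + 9×256 + 4×16 + 5 = 6469 (decimal)
Convert 五千二百三十四 (Chinese numeral) → 5×1000 + 2×100 + 3×10 + 4 = 5234 (decimal)
Compare 6469 vs 5234: larger = 6469
6469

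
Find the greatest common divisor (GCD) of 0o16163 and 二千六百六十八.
Convert 0o16163 (octal) → 1×4096 + 6×512 + 1×64 + 6×8 + 3 = 7283 (decimal)
Convert 二千六百六十八 (Chinese numeral) → 2×1000 + 6×100 + 6×10 + 8 = 2668 (decimal)
Compute gcd(7283, 2668) = 1
1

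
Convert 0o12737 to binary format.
Convert 0o12737 (octal) → 1×4096 + 2×512 + 7×64 + 3×8 + 7 = 5599 (decimal)
Convert 5599 (decimal) → 5599 = 4096 + 1024 + 256 + 128 + 64 + 16 + 8 + 4 + 2 + 1 → 0b1010111011111 (binary)
0b1010111011111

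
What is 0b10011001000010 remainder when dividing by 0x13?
Convert 0b10011001000010 (binary) → 8192 + 1024 + 512 + 64 + 2 = 9794 (decimal)
Convert 0x13 (hexadecimal) → 1×16 + 3 = 19 (decimal)
Compute 9794 mod 19 = 9
9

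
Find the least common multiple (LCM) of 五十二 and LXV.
Convert 五十二 (Chinese numeral) → 5×10 + 2 = 52 (decimal)
Convert LXV (Roman numeral) → 50 + 10 + 5 = 65 (decimal)
Compute lcm(52, 65) = 260
260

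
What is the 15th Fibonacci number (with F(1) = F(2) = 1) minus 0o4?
The 15th Fibonacci number (with F(1) = F(2) = 1): 1, 1, 2, 3, 5, 8, 13, 21, 34, 55, 89, 144, 233, 377, 610 → 610
Convert 0o4 (octal) → 4 (decimal)
Compute 610 - 4 = 606
606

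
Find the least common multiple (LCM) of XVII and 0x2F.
Convert XVII (Roman numeral) → 10 + 5 + 1 + 1 = 17 (decimal)
Convert 0x2F (hexadecimal) → 2×16 + 15 = 47 (decimal)
Compute lcm(17, 47) = 799
799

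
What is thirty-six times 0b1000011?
Convert thirty-six (English words) → 36 (decimal)
Convert 0b1000011 (binary) → 64 + 2 + 1 = 67 (decimal)
Compute 36 × 67 = 2412
2412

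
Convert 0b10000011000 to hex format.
Convert 0b10000011000 (binary) → 1024 + 16 + 8 = 1048 (decimal)
Convert 1048 (decimal) → 1048 = 4×256 + 1×16 + 8 → 0x418 (hexadecimal)
0x418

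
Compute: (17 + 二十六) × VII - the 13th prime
Convert 二十六 (Chinese numeral) → 2×10 + 6 = 26 (decimal)
Convert VII (Roman numeral) → 5 + 1 + 1 = 7 (decimal)
Convert the 13th prime (prime index) → 41 (decimal)
Expression in decimal: (17 + 26) × 7 - 41
Parentheses first: 17 + 26 = 43
Multiply: 43 × 7 = 301
Subtract: 301 - 41 = 260
260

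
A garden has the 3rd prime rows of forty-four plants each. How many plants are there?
Convert forty-four (English words) → 44 (decimal)
Convert the 3rd prime (prime index) → 5 (decimal)
Compute 44 × 5 = 220
220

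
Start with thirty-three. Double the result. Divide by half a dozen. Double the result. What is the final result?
Convert thirty-three (English words) → 33 (decimal)
Start: 33
33 × 2 = 66
Convert half a dozen (colloquial) → 6 (decimal)
66 ÷ 6 = 11
11 × 2 = 22
22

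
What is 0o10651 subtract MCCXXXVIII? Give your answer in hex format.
Convert 0o10651 (octal) → 1×4096 + 6×64 + 5×8 + 1 = 4521 (decimal)
Convert MCCXXXVIII (Roman numeral) → 1000 + 100 + 100 + 10 + 10 + 10 + 5 + 1 + 1 + 1 = 1238 (decimal)
Compute 4521 - 1238 = 3283
Convert 3283 (decimal) → 3283 = 12×256 + 13×16 + 3 → 0xCD3 (hexadecimal)
0xCD3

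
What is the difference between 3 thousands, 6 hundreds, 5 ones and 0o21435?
Convert 3 thousands, 6 hundreds, 5 ones (place-value notation) → 3×1000 + 6×100 + 5 = 3605 (decimal)
Convert 0o21435 (octal) → 2×4096 + 1×512 + 4×64 + 3×8 + 5 = 8989 (decimal)
Difference: |3605 - 8989| = 5384
5384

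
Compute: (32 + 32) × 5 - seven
Convert seven (English words) → 7 (decimal)
Expression in decimal: (32 + 32) × 5 - 7
Parentheses first: 32 + 32 = 64
Multiply: 64 × 5 = 320
Subtract: 320 - 7 = 313
313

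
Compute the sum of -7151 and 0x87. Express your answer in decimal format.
Convert 0x87 (hexadecimal) → 8×16 + 7 = 135 (decimal)
Compute -7151 + 135 = -7016
-7016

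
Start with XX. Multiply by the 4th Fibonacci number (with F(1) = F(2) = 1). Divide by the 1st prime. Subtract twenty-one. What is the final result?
Convert XX (Roman numeral) → 10 + 10 = 20 (decimal)
Start: 20
Convert the 4th Fibonacci number (with F(1) = F(2) = 1) (Fibonacci index) → 1, 1, 2, 3 → 3 (decimal)
20 × 3 = 60
Convert the 1st prime (prime index) → 2 (decimal)
60 ÷ 2 = 30
Convert twenty-one (English words) → 21 (decimal)
30 - 21 = 9
9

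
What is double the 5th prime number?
The 5th prime number = 11
Compute 11 × 2 = 22
22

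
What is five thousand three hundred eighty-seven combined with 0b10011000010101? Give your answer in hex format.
Convert five thousand three hundred eighty-seven (English words) → 5×1000 + 3×100 + 87 = 5387 (decimal)
Convert 0b10011000010101 (binary) → 8192 + 1024 + 512 + 16 + 4 + 1 = 9749 (decimal)
Compute 5387 + 9749 = 15136
Convert 15136 (decimal) → 15136 = 3×4096 + 11×256 + 2×16 → 0x3B20 (hexadecimal)
0x3B20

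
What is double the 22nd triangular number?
The 22nd triangular number = 22×23/2 = 253
Compute 253 × 2 = 506
506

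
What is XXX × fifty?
Convert XXX (Roman numeral) → 10 + 10 + 10 = 30 (decimal)
Convert fifty (English words) → 50 (decimal)
Compute 30 × 50 = 1500
1500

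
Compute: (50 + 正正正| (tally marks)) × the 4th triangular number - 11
Convert 正正正| (tally marks) → 5 + 5 + 5 + 1 = 16 (decimal)
Convert the 4th triangular number (triangular index) → 4×5/2 = 10 (decimal)
Expression in decimal: (50 + 16) × 10 - 11
Parentheses first: 50 + 16 = 66
Multiply: 66 × 10 = 660
Subtract: 660 - 11 = 649
649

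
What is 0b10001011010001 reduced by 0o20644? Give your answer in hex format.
Convert 0b10001011010001 (binary) → 8192 + 512 + 128 + 64 + 16 + 1 = 8913 (decimal)
Convert 0o20644 (octal) → 2×4096 + 6×64 + 4×8 + 4 = 8612 (decimal)
Compute 8913 - 8612 = 301
Convert 301 (decimal) → 301 = 1×256 + 2×16 + 13 → 0x12D (hexadecimal)
0x12D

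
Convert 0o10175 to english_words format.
Convert 0o10175 (octal) → 1×4096 + 1×64 + 7×8 + 5 = 4221 (decimal)
Convert 4221 (decimal) → 4221 = 4×1000 + 2×100 + 21 → four thousand two hundred twenty-one (English words)
four thousand two hundred twenty-one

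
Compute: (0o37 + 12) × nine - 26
Convert 0o37 (octal) → 3×8 + 7 = 31 (decimal)
Convert nine (English words) → 9 (decimal)
Expression in decimal: (31 + 12) × 9 - 26
Parentheses first: 31 + 12 = 43
Multiply: 43 × 9 = 387
Subtract: 387 - 26 = 361
361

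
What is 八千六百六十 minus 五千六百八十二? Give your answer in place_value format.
Convert 八千六百六十 (Chinese numeral) → 8×1000 + 6×100 + 6×10 = 8660 (decimal)
Convert 五千六百八十二 (Chinese numeral) → 5×1000 + 6×100 + 8×10 + 2 = 5682 (decimal)
Compute 8660 - 5682 = 2978
Convert 2978 (decimal) → 2978 = 2×1000 + 9×100 + 7×10 + 8 → 2 thousands, 9 hundreds, 7 tens, 8 ones (place-value notation)
2 thousands, 9 hundreds, 7 tens, 8 ones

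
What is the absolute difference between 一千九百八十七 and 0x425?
Convert 一千九百八十七 (Chinese numeral) → 1×1000 + 9×100 + 8×10 + 7 = 1987 (decimal)
Convert 0x425 (hexadecimal) → 4×256 + 2×16 + 5 = 1061 (decimal)
Compute |1987 - 1061| = 926
926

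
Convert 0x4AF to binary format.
Convert 0x4AF (hexadecimal) → 4×256 + 10×16 + 15 = 1199 (decimal)
Convert 1199 (decimal) → 1199 = 1024 + 128 + 32 + 8 + 4 + 2 + 1 → 0b10010101111 (binary)
0b10010101111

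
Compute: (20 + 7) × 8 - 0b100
Convert 0b100 (binary) → 4 (decimal)
Expression in decimal: (20 + 7) × 8 - 4
Parentheses first: 20 + 7 = 27
Multiply: 27 × 8 = 216
Subtract: 216 - 4 = 212
212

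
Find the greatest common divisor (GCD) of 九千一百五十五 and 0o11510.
Convert 九千一百五十五 (Chinese numeral) → 9×1000 + 1×100 + 5×10 + 5 = 9155 (decimal)
Convert 0o11510 (octal) → 1×4096 + 1×512 + 5×64 + 1×8 = 4936 (decimal)
Compute gcd(9155, 4936) = 1
1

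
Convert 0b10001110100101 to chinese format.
Convert 0b10001110100101 (binary) → 8192 + 512 + 256 + 128 + 32 + 4 + 1 = 9125 (decimal)
Convert 9125 (decimal) → 9125 = 9×1000 + 1×100 + 2×10 + 5 → 九千一百二十五 (Chinese numeral)
九千一百二十五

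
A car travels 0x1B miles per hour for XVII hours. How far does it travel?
Convert 0x1B (hexadecimal) → 1×16 + 11 = 27 (decimal)
Convert XVII (Roman numeral) → 10 + 5 + 1 + 1 = 17 (decimal)
Compute 27 × 17 = 459
459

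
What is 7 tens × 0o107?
Convert 7 tens (place-value notation) → 7×10 = 70 (decimal)
Convert 0o107 (octal) → 1×64 + 7 = 71 (decimal)
Compute 70 × 71 = 4970
4970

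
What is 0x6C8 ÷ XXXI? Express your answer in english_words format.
Convert 0x6C8 (hexadecimal) → 6×256 + 12×16 + 8 = 1736 (decimal)
Convert XXXI (Roman numeral) → 10 + 10 + 10 + 1 = 31 (decimal)
Compute 1736 ÷ 31 = 56
Convert 56 (decimal) → fifty-six (English words)
fifty-six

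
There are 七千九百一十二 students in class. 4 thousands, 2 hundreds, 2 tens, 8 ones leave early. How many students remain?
Convert 七千九百一十二 (Chinese numeral) → 7×1000 + 9×100 + 1×10 + 2 = 7912 (decimal)
Convert 4 thousands, 2 hundreds, 2 tens, 8 ones (place-value notation) → 4×1000 + 2×100 + 2×10 + 8 = 4228 (decimal)
Compute 7912 - 4228 = 3684
3684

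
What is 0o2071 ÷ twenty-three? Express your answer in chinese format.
Convert 0o2071 (octal) → 2×512 + 7×8 + 1 = 1081 (decimal)
Convert twenty-three (English words) → 23 (decimal)
Compute 1081 ÷ 23 = 47
Convert 47 (decimal) → 47 = 4×10 + 7 → 四十七 (Chinese numeral)
四十七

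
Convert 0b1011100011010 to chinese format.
Convert 0b1011100011010 (binary) → 4096 + 1024 + 512 + 256 + 16 + 8 + 2 = 5914 (decimal)
Convert 5914 (decimal) → 5914 = 5×1000 + 9×100 + 1×10 + 4 → 五千九百一十四 (Chinese numeral)
五千九百一十四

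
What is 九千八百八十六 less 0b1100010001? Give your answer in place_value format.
Convert 九千八百八十六 (Chinese numeral) → 9×1000 + 8×100 + 8×10 + 6 = 9886 (decimal)
Convert 0b1100010001 (binary) → 512 + 256 + 16 + 1 = 785 (decimal)
Compute 9886 - 785 = 9101
Convert 9101 (decimal) → 9101 = 9×1000 + 1×100 + 1 → 9 thousands, 1 hundred, 1 one (place-value notation)
9 thousands, 1 hundred, 1 one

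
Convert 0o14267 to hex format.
Convert 0o14267 (octal) → 1×4096 + 4×512 + 2×64 + 6×8 + 7 = 6327 (decimal)
Convert 6327 (decimal) → 6327 = 1×4096 + 8×256 + 11×16 + 7 → 0x18B7 (hexadecimal)
0x18B7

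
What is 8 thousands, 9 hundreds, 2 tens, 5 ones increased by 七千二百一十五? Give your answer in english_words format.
Convert 8 thousands, 9 hundreds, 2 tens, 5 ones (place-value notation) → 8×1000 + 9×100 + 2×10 + 5 = 8925 (decimal)
Convert 七千二百一十五 (Chinese numeral) → 7×1000 + 2×100 + 1×10 + 5 = 7215 (decimal)
Compute 8925 + 7215 = 16140
Convert 16140 (decimal) → 16140 = 16×1000 + 1×100 + 40 → sixteen thousand one hundred forty (English words)
sixteen thousand one hundred forty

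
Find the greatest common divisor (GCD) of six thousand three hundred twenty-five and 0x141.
Convert six thousand three hundred twenty-five (English words) → 6×1000 + 3×100 + 25 = 6325 (decimal)
Convert 0x141 (hexadecimal) → 1×256 + 4×16 + 1 = 321 (decimal)
Compute gcd(6325, 321) = 1
1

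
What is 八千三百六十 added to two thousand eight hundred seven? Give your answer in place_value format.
Convert 八千三百六十 (Chinese numeral) → 8×1000 + 3×100 + 6×10 = 8360 (decimal)
Convert two thousand eight hundred seven (English words) → 2×1000 + 8×100 + 7 = 2807 (decimal)
Compute 8360 + 2807 = 11167
Convert 11167 (decimal) → 11167 = 11×1000 + 1×100 + 6×10 + 7 → 11 thousands, 1 hundred, 6 tens, 7 ones (place-value notation)
11 thousands, 1 hundred, 6 tens, 7 ones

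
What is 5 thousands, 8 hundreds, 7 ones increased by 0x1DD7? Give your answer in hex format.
Convert 5 thousands, 8 hundreds, 7 ones (place-value notation) → 5×1000 + 8×100 + 7 = 5807 (decimal)
Convert 0x1DD7 (hexadecimal) → 1×4096 + 13×256 + 13×16 + 7 = 7639 (decimal)
Compute 5807 + 7639 = 13446
Convert 13446 (decimal) → 13446 = 3×4096 + 4×256 + 8×16 + 6 → 0x3486 (hexadecimal)
0x3486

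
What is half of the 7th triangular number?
The 7th triangular number = 7×8/2 = 28
Compute 28 ÷ 2 = 14
14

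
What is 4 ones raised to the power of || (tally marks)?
Convert 4 ones (place-value notation) → 4 (decimal)
Convert || (tally marks) → 2 (decimal)
Compute 4 ^ 2 = 16
16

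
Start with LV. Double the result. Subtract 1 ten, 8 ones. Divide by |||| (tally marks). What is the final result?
Convert LV (Roman numeral) → 50 + 5 = 55 (decimal)
Start: 55
55 × 2 = 110
Convert 1 ten, 8 ones (place-value notation) → 1×10 + 8 = 18 (decimal)
110 - 18 = 92
Convert |||| (tally marks) → 4 (decimal)
92 ÷ 4 = 23
23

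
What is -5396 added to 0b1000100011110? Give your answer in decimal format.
Convert 0b1000100011110 (binary) → 4096 + 256 + 16 + 8 + 4 + 2 = 4382 (decimal)
Compute -5396 + 4382 = -1014
-1014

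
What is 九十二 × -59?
Convert 九十二 (Chinese numeral) → 9×10 + 2 = 92 (decimal)
Compute 92 × -59 = -5428
-5428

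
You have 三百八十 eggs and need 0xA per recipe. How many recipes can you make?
Convert 三百八十 (Chinese numeral) → 3×100 + 8×10 = 380 (decimal)
Convert 0xA (hexadecimal) → 10 (decimal)
Compute 380 ÷ 10 = 38
38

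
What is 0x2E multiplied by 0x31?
Convert 0x2E (hexadecimal) → 2×16 + 14 = 46 (decimal)
Convert 0x31 (hexadecimal) → 3×16 + 1 = 49 (decimal)
Compute 46 × 49 = 2254
2254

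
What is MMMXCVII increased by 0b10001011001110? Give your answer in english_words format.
Convert MMMXCVII (Roman numeral) → 1000 + 1000 + 1000 + 90 + 5 + 1 + 1 = 3097 (decimal)
Convert 0b10001011001110 (binary) → 8192 + 512 + 128 + 64 + 8 + 4 + 2 = 8910 (decimal)
Compute 3097 + 8910 = 12007
Convert 12007 (decimal) → 12007 = 12×1000 + 7 → twelve thousand seven (English words)
twelve thousand seven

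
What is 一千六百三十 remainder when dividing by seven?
Convert 一千六百三十 (Chinese numeral) → 1×1000 + 6×100 + 3×10 = 1630 (decimal)
Convert seven (English words) → 7 (decimal)
Compute 1630 mod 7 = 6
6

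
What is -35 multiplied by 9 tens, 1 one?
Convert 9 tens, 1 one (place-value notation) → 9×10 + 1 = 91 (decimal)
Compute -35 × 91 = -3185
-3185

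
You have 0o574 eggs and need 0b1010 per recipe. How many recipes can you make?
Convert 0o574 (octal) → 5×64 + 7×8 + 4 = 380 (decimal)
Convert 0b1010 (binary) → 8 + 2 = 10 (decimal)
Compute 380 ÷ 10 = 38
38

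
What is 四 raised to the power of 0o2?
Convert 四 (Chinese numeral) → 4 (decimal)
Convert 0o2 (octal) → 2 (decimal)
Compute 4 ^ 2 = 16
16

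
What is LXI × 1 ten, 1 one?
Convert LXI (Roman numeral) → 50 + 10 + 1 = 61 (decimal)
Convert 1 ten, 1 one (place-value notation) → 1×10 + 1 = 11 (decimal)
Compute 61 × 11 = 671
671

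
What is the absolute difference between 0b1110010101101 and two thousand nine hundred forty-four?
Convert 0b1110010101101 (binary) → 4096 + 2048 + 1024 + 128 + 32 + 8 + 4 + 1 = 7341 (decimal)
Convert two thousand nine hundred forty-four (English words) → 2×1000 + 9×100 + 44 = 2944 (decimal)
Compute |7341 - 2944| = 4397
4397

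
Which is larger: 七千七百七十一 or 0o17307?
Convert 七千七百七十一 (Chinese numeral) → 7×1000 + 7×100 + 7×10 + 1 = 7771 (decimal)
Convert 0o17307 (octal) → 1×4096 + 7×512 + 3×64 + 7 = 7879 (decimal)
Compare 7771 vs 7879: larger = 7879
7879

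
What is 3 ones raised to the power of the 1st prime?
Convert 3 ones (place-value notation) → 3 (decimal)
Convert the 1st prime (prime index) → 2 (decimal)
Compute 3 ^ 2 = 9
9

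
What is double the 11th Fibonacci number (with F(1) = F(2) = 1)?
The 11th Fibonacci number (with F(1) = F(2) = 1): 1, 1, 2, 3, 5, 8, 13, 21, 34, 55, 89 → 89
Compute 89 × 2 = 178
178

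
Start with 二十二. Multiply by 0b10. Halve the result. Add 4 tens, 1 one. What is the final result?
Convert 二十二 (Chinese numeral) → 2×10 + 2 = 22 (decimal)
Start: 22
Convert 0b10 (binary) → 2 (decimal)
22 × 2 = 44
44 ÷ 2 = 22
Convert 4 tens, 1 one (place-value notation) → 4×10 + 1 = 41 (decimal)
22 + 41 = 63
63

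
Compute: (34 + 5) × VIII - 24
Convert VIII (Roman numeral) → 5 + 1 + 1 + 1 = 8 (decimal)
Expression in decimal: (34 + 5) × 8 - 24
Parentheses first: 34 + 5 = 39
Multiply: 39 × 8 = 312
Subtract: 312 - 24 = 288
288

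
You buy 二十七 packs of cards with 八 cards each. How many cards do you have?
Convert 八 (Chinese numeral) → 8 (decimal)
Convert 二十七 (Chinese numeral) → 2×10 + 7 = 27 (decimal)
Compute 8 × 27 = 216
216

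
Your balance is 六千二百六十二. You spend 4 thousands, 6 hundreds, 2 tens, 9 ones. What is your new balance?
Convert 六千二百六十二 (Chinese numeral) → 6×1000 + 2×100 + 6×10 + 2 = 6262 (decimal)
Convert 4 thousands, 6 hundreds, 2 tens, 9 ones (place-value notation) → 4×1000 + 6×100 + 2×10 + 9 = 4629 (decimal)
Compute 6262 - 4629 = 1633
1633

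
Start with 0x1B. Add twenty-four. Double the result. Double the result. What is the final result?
Convert 0x1B (hexadecimal) → 1×16 + 11 = 27 (decimal)
Start: 27
Convert twenty-four (English words) → 24 (decimal)
27 + 24 = 51
51 × 2 = 102
102 × 2 = 204
204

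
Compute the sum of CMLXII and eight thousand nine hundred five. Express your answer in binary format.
Convert CMLXII (Roman numeral) → 900 + 50 + 10 + 1 + 1 = 962 (decimal)
Convert eight thousand nine hundred five (English words) → 8×1000 + 9×100 + 5 = 8905 (decimal)
Compute 962 + 8905 = 9867
Convert 9867 (decimal) → 9867 = 8192 + 1024 + 512 + 128 + 8 + 2 + 1 → 0b10011010001011 (binary)
0b10011010001011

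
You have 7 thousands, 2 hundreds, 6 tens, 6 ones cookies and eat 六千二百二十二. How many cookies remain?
Convert 7 thousands, 2 hundreds, 6 tens, 6 ones (place-value notation) → 7×1000 + 2×100 + 6×10 + 6 = 7266 (decimal)
Convert 六千二百二十二 (Chinese numeral) → 6×1000 + 2×100 + 2×10 + 2 = 6222 (decimal)
Compute 7266 - 6222 = 1044
1044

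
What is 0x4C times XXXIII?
Convert 0x4C (hexadecimal) → 4×16 + 12 = 76 (decimal)
Convert XXXIII (Roman numeral) → 10 + 10 + 10 + 1 + 1 + 1 = 33 (decimal)
Compute 76 × 33 = 2508
2508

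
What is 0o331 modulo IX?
Convert 0o331 (octal) → 3×64 + 3×8 + 1 = 217 (decimal)
Convert IX (Roman numeral) → 9 (decimal)
Compute 217 mod 9 = 1
1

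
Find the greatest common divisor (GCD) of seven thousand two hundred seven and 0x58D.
Convert seven thousand two hundred seven (English words) → 7×1000 + 2×100 + 7 = 7207 (decimal)
Convert 0x58D (hexadecimal) → 5×256 + 8×16 + 13 = 1421 (decimal)
Compute gcd(7207, 1421) = 1
1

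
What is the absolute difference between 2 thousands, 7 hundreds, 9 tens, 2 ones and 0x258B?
Convert 2 thousands, 7 hundreds, 9 tens, 2 ones (place-value notation) → 2×1000 + 7×100 + 9×10 + 2 = 2792 (decimal)
Convert 0x258B (hexadecimal) → 2×4096 + 5×256 + 8×16 + 11 = 9611 (decimal)
Compute |2792 - 9611| = 6819
6819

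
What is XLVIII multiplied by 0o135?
Convert XLVIII (Roman numeral) → 40 + 5 + 1 + 1 + 1 = 48 (decimal)
Convert 0o135 (octal) → 1×64 + 3×8 + 5 = 93 (decimal)
Compute 48 × 93 = 4464
4464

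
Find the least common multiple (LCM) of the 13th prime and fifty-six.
Convert the 13th prime (prime index) → 41 (decimal)
Convert fifty-six (English words) → 56 (decimal)
Compute lcm(41, 56) = 2296
2296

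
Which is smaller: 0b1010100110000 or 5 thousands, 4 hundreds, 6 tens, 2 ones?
Convert 0b1010100110000 (binary) → 4096 + 1024 + 256 + 32 + 16 = 5424 (decimal)
Convert 5 thousands, 4 hundreds, 6 tens, 2 ones (place-value notation) → 5×1000 + 4×100 + 6×10 + 2 = 5462 (decimal)
Compare 5424 vs 5462: smaller = 5424
5424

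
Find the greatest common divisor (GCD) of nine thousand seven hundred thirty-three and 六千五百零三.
Convert nine thousand seven hundred thirty-three (English words) → 9×1000 + 7×100 + 33 = 9733 (decimal)
Convert 六千五百零三 (Chinese numeral) → 6×1000 + 5×100 + 3 = 6503 (decimal)
Compute gcd(9733, 6503) = 1
1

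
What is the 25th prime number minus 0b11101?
The 25th prime number = 97
Convert 0b11101 (binary) → 16 + 8 + 4 + 1 = 29 (decimal)
Compute 97 - 29 = 68
68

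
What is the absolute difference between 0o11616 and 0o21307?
Convert 0o11616 (octal) → 1×4096 + 1×512 + 6×64 + 1×8 + 6 = 5006 (decimal)
Convert 0o21307 (octal) → 2×4096 + 1×512 + 3×64 + 7 = 8903 (decimal)
Compute |5006 - 8903| = 3897
3897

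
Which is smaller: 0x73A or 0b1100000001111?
Convert 0x73A (hexadecimal) → 7×256 + 3×16 + 10 = 1850 (decimal)
Convert 0b1100000001111 (binary) → 4096 + 2048 + 8 + 4 + 2 + 1 = 6159 (decimal)
Compare 1850 vs 6159: smaller = 1850
1850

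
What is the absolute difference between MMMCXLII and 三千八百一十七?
Convert MMMCXLII (Roman numeral) → 1000 + 1000 + 1000 + 100 + 40 + 1 + 1 = 3142 (decimal)
Convert 三千八百一十七 (Chinese numeral) → 3×1000 + 8×100 + 1×10 + 7 = 3817 (decimal)
Compute |3142 - 3817| = 675
675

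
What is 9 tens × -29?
Convert 9 tens (place-value notation) → 9×10 = 90 (decimal)
Compute 90 × -29 = -2610
-2610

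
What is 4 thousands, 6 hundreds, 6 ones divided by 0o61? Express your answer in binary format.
Convert 4 thousands, 6 hundreds, 6 ones (place-value notation) → 4×1000 + 6×100 + 6 = 4606 (decimal)
Convert 0o61 (octal) → 6×8 + 1 = 49 (decimal)
Compute 4606 ÷ 49 = 94
Convert 94 (decimal) → 94 = 64 + 16 + 8 + 4 + 2 → 0b1011110 (binary)
0b1011110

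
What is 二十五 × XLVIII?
Convert 二十五 (Chinese numeral) → 2×10 + 5 = 25 (decimal)
Convert XLVIII (Roman numeral) → 40 + 5 + 1 + 1 + 1 = 48 (decimal)
Compute 25 × 48 = 1200
1200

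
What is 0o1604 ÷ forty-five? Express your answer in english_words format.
Convert 0o1604 (octal) → 1×512 + 6×64 + 4 = 900 (decimal)
Convert forty-five (English words) → 45 (decimal)
Compute 900 ÷ 45 = 20
Convert 20 (decimal) → twenty (English words)
twenty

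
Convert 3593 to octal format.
Convert 3593 (decimal) → 3593 = 7×512 + 1×8 + 1 → 0o7011 (octal)
0o7011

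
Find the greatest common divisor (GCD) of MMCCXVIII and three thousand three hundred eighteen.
Convert MMCCXVIII (Roman numeral) → 1000 + 1000 + 100 + 100 + 10 + 5 + 1 + 1 + 1 = 2218 (decimal)
Convert three thousand three hundred eighteen (English words) → 3×1000 + 3×100 + 18 = 3318 (decimal)
Compute gcd(2218, 3318) = 2
2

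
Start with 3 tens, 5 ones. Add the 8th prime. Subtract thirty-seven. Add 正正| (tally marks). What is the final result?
Convert 3 tens, 5 ones (place-value notation) → 3×10 + 5 = 35 (decimal)
Start: 35
Convert the 8th prime (prime index) → 19 (decimal)
35 + 19 = 54
Convert thirty-seven (English words) → 37 (decimal)
54 - 37 = 17
Convert 正正| (tally marks) → 5 + 5 + 1 = 11 (decimal)
17 + 11 = 28
28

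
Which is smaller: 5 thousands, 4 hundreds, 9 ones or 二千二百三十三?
Convert 5 thousands, 4 hundreds, 9 ones (place-value notation) → 5×1000 + 4×100 + 9 = 5409 (decimal)
Convert 二千二百三十三 (Chinese numeral) → 2×1000 + 2×100 + 3×10 + 3 = 2233 (decimal)
Compare 5409 vs 2233: smaller = 2233
2233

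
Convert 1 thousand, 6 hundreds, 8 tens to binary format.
Convert 1 thousand, 6 hundreds, 8 tens (place-value notation) → 1×1000 + 6×100 + 8×10 = 1680 (decimal)
Convert 1680 (decimal) → 1680 = 1024 + 512 + 128 + 16 → 0b11010010000 (binary)
0b11010010000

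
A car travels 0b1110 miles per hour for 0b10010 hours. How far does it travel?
Convert 0b1110 (binary) → 8 + 4 + 2 = 14 (decimal)
Convert 0b10010 (binary) → 16 + 2 = 18 (decimal)
Compute 14 × 18 = 252
252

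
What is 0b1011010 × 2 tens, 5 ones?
Convert 0b1011010 (binary) → 64 + 16 + 8 + 2 = 90 (decimal)
Convert 2 tens, 5 ones (place-value notation) → 2×10 + 5 = 25 (decimal)
Compute 90 × 25 = 2250
2250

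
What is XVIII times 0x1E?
Convert XVIII (Roman numeral) → 10 + 5 + 1 + 1 + 1 = 18 (decimal)
Convert 0x1E (hexadecimal) → 1×16 + 14 = 30 (decimal)
Compute 18 × 30 = 540
540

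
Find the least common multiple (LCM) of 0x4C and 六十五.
Convert 0x4C (hexadecimal) → 4×16 + 12 = 76 (decimal)
Convert 六十五 (Chinese numeral) → 6×10 + 5 = 65 (decimal)
Compute lcm(76, 65) = 4940
4940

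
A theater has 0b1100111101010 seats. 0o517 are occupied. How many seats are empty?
Convert 0b1100111101010 (binary) → 4096 + 2048 + 256 + 128 + 64 + 32 + 8 + 2 = 6634 (decimal)
Convert 0o517 (octal) → 5×64 + 1×8 + 7 = 335 (decimal)
Compute 6634 - 335 = 6299
6299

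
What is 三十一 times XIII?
Convert 三十一 (Chinese numeral) → 3×10 + 1 = 31 (decimal)
Convert XIII (Roman numeral) → 10 + 1 + 1 + 1 = 13 (decimal)
Compute 31 × 13 = 403
403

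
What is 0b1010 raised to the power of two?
Convert 0b1010 (binary) → 8 + 2 = 10 (decimal)
Convert two (English words) → 2 (decimal)
Compute 10 ^ 2 = 100
100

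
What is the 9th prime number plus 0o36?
The 9th prime number = 23
Convert 0o36 (octal) → 3×8 + 6 = 30 (decimal)
Compute 23 + 30 = 53
53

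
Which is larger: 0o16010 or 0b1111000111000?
Convert 0o16010 (octal) → 1×4096 + 6×512 + 1×8 = 7176 (decimal)
Convert 0b1111000111000 (binary) → 4096 + 2048 + 1024 + 512 + 32 + 16 + 8 = 7736 (decimal)
Compare 7176 vs 7736: larger = 7736
7736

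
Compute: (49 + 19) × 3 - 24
Parentheses first: 49 + 19 = 68
Multiply: 68 × 3 = 204
Subtract: 204 - 24 = 180
180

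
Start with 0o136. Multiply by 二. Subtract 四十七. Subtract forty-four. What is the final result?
Convert 0o136 (octal) → 1×64 + 3×8 + 6 = 94 (decimal)
Start: 94
Convert 二 (Chinese numeral) → 2 (decimal)
94 × 2 = 188
Convert 四十七 (Chinese numeral) → 4×10 + 7 = 47 (decimal)
188 - 47 = 141
Convert forty-four (English words) → 44 (decimal)
141 - 44 = 97
97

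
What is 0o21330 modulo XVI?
Convert 0o21330 (octal) → 2×4096 + 1×512 + 3×64 + 3×8 = 8920 (decimal)
Convert XVI (Roman numeral) → 10 + 5 + 1 = 16 (decimal)
Compute 8920 mod 16 = 8
8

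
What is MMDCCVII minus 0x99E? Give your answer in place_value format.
Convert MMDCCVII (Roman numeral) → 1000 + 1000 + 500 + 100 + 100 + 5 + 1 + 1 = 2707 (decimal)
Convert 0x99E (hexadecimal) → 9×256 + 9×16 + 14 = 2462 (decimal)
Compute 2707 - 2462 = 245
Convert 245 (decimal) → 245 = 2×100 + 4×10 + 5 → 2 hundreds, 4 tens, 5 ones (place-value notation)
2 hundreds, 4 tens, 5 ones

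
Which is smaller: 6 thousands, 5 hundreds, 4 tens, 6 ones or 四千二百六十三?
Convert 6 thousands, 5 hundreds, 4 tens, 6 ones (place-value notation) → 6×1000 + 5×100 + 4×10 + 6 = 6546 (decimal)
Convert 四千二百六十三 (Chinese numeral) → 4×1000 + 2×100 + 6×10 + 3 = 4263 (decimal)
Compare 6546 vs 4263: smaller = 4263
4263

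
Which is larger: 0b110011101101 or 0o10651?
Convert 0b110011101101 (binary) → 2048 + 1024 + 128 + 64 + 32 + 8 + 4 + 1 = 3309 (decimal)
Convert 0o10651 (octal) → 1×4096 + 6×64 + 5×8 + 1 = 4521 (decimal)
Compare 3309 vs 4521: larger = 4521
4521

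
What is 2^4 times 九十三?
Convert 2^4 (power) → 16 (decimal)
Convert 九十三 (Chinese numeral) → 9×10 + 3 = 93 (decimal)
Compute 16 × 93 = 1488
1488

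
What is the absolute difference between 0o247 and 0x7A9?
Convert 0o247 (octal) → 2×64 + 4×8 + 7 = 167 (decimal)
Convert 0x7A9 (hexadecimal) → 7×256 + 10×16 + 9 = 1961 (decimal)
Compute |167 - 1961| = 1794
1794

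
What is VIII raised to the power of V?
Convert VIII (Roman numeral) → 5 + 1 + 1 + 1 = 8 (decimal)
Convert V (Roman numeral) → 5 (decimal)
Compute 8 ^ 5 = 32768
32768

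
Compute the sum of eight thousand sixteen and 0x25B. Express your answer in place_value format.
Convert eight thousand sixteen (English words) → 8×1000 + 16 = 8016 (decimal)
Convert 0x25B (hexadecimal) → 2×256 + 5×16 + 11 = 603 (decimal)
Compute 8016 + 603 = 8619
Convert 8619 (decimal) → 8619 = 8×1000 + 6×100 + 1×10 + 9 → 8 thousands, 6 hundreds, 1 ten, 9 ones (place-value notation)
8 thousands, 6 hundreds, 1 ten, 9 ones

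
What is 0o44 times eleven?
Convert 0o44 (octal) → 4×8 + 4 = 36 (decimal)
Convert eleven (English words) → 11 (decimal)
Compute 36 × 11 = 396
396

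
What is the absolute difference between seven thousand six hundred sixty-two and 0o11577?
Convert seven thousand six hundred sixty-two (English words) → 7×1000 + 6×100 + 62 = 7662 (decimal)
Convert 0o11577 (octal) → 1×4096 + 1×512 + 5×64 + 7×8 + 7 = 4991 (decimal)
Compute |7662 - 4991| = 2671
2671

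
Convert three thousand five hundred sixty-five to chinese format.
Convert three thousand five hundred sixty-five (English words) → 3×1000 + 5×100 + 65 = 3565 (decimal)
Convert 3565 (decimal) → 3565 = 3×1000 + 5×100 + 6×10 + 5 → 三千五百六十五 (Chinese numeral)
三千五百六十五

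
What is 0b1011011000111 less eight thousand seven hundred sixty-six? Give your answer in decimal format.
Convert 0b1011011000111 (binary) → 4096 + 1024 + 512 + 128 + 64 + 4 + 2 + 1 = 5831 (decimal)
Convert eight thousand seven hundred sixty-six (English words) → 8×1000 + 7×100 + 66 = 8766 (decimal)
Compute 5831 - 8766 = -2935
-2935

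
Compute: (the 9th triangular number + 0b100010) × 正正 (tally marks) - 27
Convert the 9th triangular number (triangular index) → 9×10/2 = 45 (decimal)
Convert 0b100010 (binary) → 32 + 2 = 34 (decimal)
Convert 正正 (tally marks) → 5 + 5 = 10 (decimal)
Expression in decimal: (45 + 34) × 10 - 27
Parentheses first: 45 + 34 = 79
Multiply: 79 × 10 = 790
Subtract: 790 - 27 = 763
763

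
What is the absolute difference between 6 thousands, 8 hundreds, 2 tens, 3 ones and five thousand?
Convert 6 thousands, 8 hundreds, 2 tens, 3 ones (place-value notation) → 6×1000 + 8×100 + 2×10 + 3 = 6823 (decimal)
Convert five thousand (English words) → 5×1000 = 5000 (decimal)
Compute |6823 - 5000| = 1823
1823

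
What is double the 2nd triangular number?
The 2nd triangular number = 2×3/2 = 3
Compute 3 × 2 = 6
6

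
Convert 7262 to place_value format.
Convert 7262 (decimal) → 7262 = 7×1000 + 2×100 + 6×10 + 2 → 7 thousands, 2 hundreds, 6 tens, 2 ones (place-value notation)
7 thousands, 2 hundreds, 6 tens, 2 ones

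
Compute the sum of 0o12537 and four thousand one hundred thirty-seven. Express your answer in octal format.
Convert 0o12537 (octal) → 1×4096 + 2×512 + 5×64 + 3×8 + 7 = 5471 (decimal)
Convert four thousand one hundred thirty-seven (English words) → 4×1000 + 1×100 + 37 = 4137 (decimal)
Compute 5471 + 4137 = 9608
Convert 9608 (decimal) → 9608 = 2×4096 + 2×512 + 6×64 + 1×8 → 0o22610 (octal)
0o22610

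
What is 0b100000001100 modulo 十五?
Convert 0b100000001100 (binary) → 2048 + 8 + 4 = 2060 (decimal)
Convert 十五 (Chinese numeral) → 1×10 + 5 = 15 (decimal)
Compute 2060 mod 15 = 5
5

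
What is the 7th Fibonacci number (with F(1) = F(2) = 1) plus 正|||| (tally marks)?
The 7th Fibonacci number (with F(1) = F(2) = 1): 1, 1, 2, 3, 5, 8, 13 → 13
Convert 正|||| (tally marks) → 5 + 4 = 9 (decimal)
Compute 13 + 9 = 22
22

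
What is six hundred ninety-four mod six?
Convert six hundred ninety-four (English words) → 6×100 + 94 = 694 (decimal)
Convert six (English words) → 6 (decimal)
Compute 694 mod 6 = 4
4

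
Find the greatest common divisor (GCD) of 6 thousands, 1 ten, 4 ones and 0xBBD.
Convert 6 thousands, 1 ten, 4 ones (place-value notation) → 6×1000 + 1×10 + 4 = 6014 (decimal)
Convert 0xBBD (hexadecimal) → 11×256 + 11×16 + 13 = 3005 (decimal)
Compute gcd(6014, 3005) = 1
1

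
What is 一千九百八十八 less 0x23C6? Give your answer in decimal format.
Convert 一千九百八十八 (Chinese numeral) → 1×1000 + 9×100 + 8×10 + 8 = 1988 (decimal)
Convert 0x23C6 (hexadecimal) → 2×4096 + 3×256 + 12×16 + 6 = 9158 (decimal)
Compute 1988 - 9158 = -7170
-7170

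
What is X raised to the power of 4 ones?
Convert X (Roman numeral) → 10 (decimal)
Convert 4 ones (place-value notation) → 4 (decimal)
Compute 10 ^ 4 = 10000
10000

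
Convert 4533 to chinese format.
Convert 4533 (decimal) → 4533 = 4×1000 + 5×100 + 3×10 + 3 → 四千五百三十三 (Chinese numeral)
四千五百三十三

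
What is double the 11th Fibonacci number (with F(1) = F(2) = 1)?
The 11th Fibonacci number (with F(1) = F(2) = 1): 1, 1, 2, 3, 5, 8, 13, 21, 34, 55, 89 → 89
Compute 89 × 2 = 178
178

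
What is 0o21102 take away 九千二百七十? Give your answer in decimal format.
Convert 0o21102 (octal) → 2×4096 + 1×512 + 1×64 + 2 = 8770 (decimal)
Convert 九千二百七十 (Chinese numeral) → 9×1000 + 2×100 + 7×10 = 9270 (decimal)
Compute 8770 - 9270 = -500
-500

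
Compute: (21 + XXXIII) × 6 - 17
Convert XXXIII (Roman numeral) → 10 + 10 + 10 + 1 + 1 + 1 = 33 (decimal)
Expression in decimal: (21 + 33) × 6 - 17
Parentheses first: 21 + 33 = 54
Multiply: 54 × 6 = 324
Subtract: 324 - 17 = 307
307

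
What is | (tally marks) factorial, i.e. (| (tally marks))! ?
Convert | (tally marks) → 1 (decimal)
Compute 1! = 1
1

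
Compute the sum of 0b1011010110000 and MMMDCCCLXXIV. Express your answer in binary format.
Convert 0b1011010110000 (binary) → 4096 + 1024 + 512 + 128 + 32 + 16 = 5808 (decimal)
Convert MMMDCCCLXXIV (Roman numeral) → 1000 + 1000 + 1000 + 500 + 100 + 100 + 100 + 50 + 10 + 10 + 4 = 3874 (decimal)
Compute 5808 + 3874 = 9682
Convert 9682 (decimal) → 9682 = 8192 + 1024 + 256 + 128 + 64 + 16 + 2 → 0b10010111010010 (binary)
0b10010111010010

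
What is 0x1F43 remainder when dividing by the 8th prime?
Convert 0x1F43 (hexadecimal) → 1×4096 + 15×256 + 4×16 + 3 = 8003 (decimal)
Convert the 8th prime (prime index) → 19 (decimal)
Compute 8003 mod 19 = 4
4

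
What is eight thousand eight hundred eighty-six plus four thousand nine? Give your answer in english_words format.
Convert eight thousand eight hundred eighty-six (English words) → 8×1000 + 8×100 + 86 = 8886 (decimal)
Convert four thousand nine (English words) → 4×1000 + 9 = 4009 (decimal)
Compute 8886 + 4009 = 12895
Convert 12895 (decimal) → 12895 = 12×1000 + 8×100 + 95 → twelve thousand eight hundred ninety-five (English words)
twelve thousand eight hundred ninety-five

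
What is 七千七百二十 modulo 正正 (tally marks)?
Convert 七千七百二十 (Chinese numeral) → 7×1000 + 7×100 + 2×10 = 7720 (decimal)
Convert 正正 (tally marks) → 5 + 5 = 10 (decimal)
Compute 7720 mod 10 = 0
0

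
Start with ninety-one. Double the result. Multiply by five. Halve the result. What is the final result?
Convert ninety-one (English words) → 91 (decimal)
Start: 91
91 × 2 = 182
Convert five (English words) → 5 (decimal)
182 × 5 = 910
910 ÷ 2 = 455
455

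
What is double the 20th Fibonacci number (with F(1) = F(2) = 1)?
The 20th Fibonacci number (with F(1) = F(2) = 1) = 6765
Compute 6765 × 2 = 13530
13530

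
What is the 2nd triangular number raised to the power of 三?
Convert the 2nd triangular number (triangular index) → 2×3/2 = 3 (decimal)
Convert 三 (Chinese numeral) → 3 (decimal)
Compute 3 ^ 3 = 27
27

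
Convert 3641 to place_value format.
Convert 3641 (decimal) → 3641 = 3×1000 + 6×100 + 4×10 + 1 → 3 thousands, 6 hundreds, 4 tens, 1 one (place-value notation)
3 thousands, 6 hundreds, 4 tens, 1 one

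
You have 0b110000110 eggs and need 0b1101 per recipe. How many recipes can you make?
Convert 0b110000110 (binary) → 256 + 128 + 4 + 2 = 390 (decimal)
Convert 0b1101 (binary) → 8 + 4 + 1 = 13 (decimal)
Compute 390 ÷ 13 = 30
30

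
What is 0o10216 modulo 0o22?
Convert 0o10216 (octal) → 1×4096 + 2×64 + 1×8 + 6 = 4238 (decimal)
Convert 0o22 (octal) → 2×8 + 2 = 18 (decimal)
Compute 4238 mod 18 = 8
8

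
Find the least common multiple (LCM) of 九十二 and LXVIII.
Convert 九十二 (Chinese numeral) → 9×10 + 2 = 92 (decimal)
Convert LXVIII (Roman numeral) → 50 + 10 + 5 + 1 + 1 + 1 = 68 (decimal)
Compute lcm(92, 68) = 1564
1564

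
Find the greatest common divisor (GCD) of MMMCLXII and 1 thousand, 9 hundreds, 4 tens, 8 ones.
Convert MMMCLXII (Roman numeral) → 1000 + 1000 + 1000 + 100 + 50 + 10 + 1 + 1 = 3162 (decimal)
Convert 1 thousand, 9 hundreds, 4 tens, 8 ones (place-value notation) → 1×1000 + 9×100 + 4×10 + 8 = 1948 (decimal)
Compute gcd(3162, 1948) = 2
2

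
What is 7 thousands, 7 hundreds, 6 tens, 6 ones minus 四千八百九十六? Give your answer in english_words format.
Convert 7 thousands, 7 hundreds, 6 tens, 6 ones (place-value notation) → 7×1000 + 7×100 + 6×10 + 6 = 7766 (decimal)
Convert 四千八百九十六 (Chinese numeral) → 4×1000 + 8×100 + 9×10 + 6 = 4896 (decimal)
Compute 7766 - 4896 = 2870
Convert 2870 (decimal) → 2870 = 2×1000 + 8×100 + 70 → two thousand eight hundred seventy (English words)
two thousand eight hundred seventy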